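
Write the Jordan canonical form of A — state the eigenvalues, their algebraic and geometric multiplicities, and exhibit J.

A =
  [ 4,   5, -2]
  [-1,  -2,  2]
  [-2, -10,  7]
J_2(3) ⊕ J_1(3)

The characteristic polynomial is
  det(x·I − A) = x^3 - 9*x^2 + 27*x - 27 = (x - 3)^3

Eigenvalues and multiplicities (the geometric multiplicity of λ is n − rank(A − λI), which equals the number of Jordan blocks for λ):
  λ = 3: algebraic multiplicity = 3, geometric multiplicity = 2

Determining the block sizes for each eigenvalue:
  λ = 3: 2 blocks summing to 3 forces exactly one block of size 2 and the rest size 1 → block sizes [2, 1]

Assembling the blocks gives a Jordan form
J =
  [3, 1, 0]
  [0, 3, 0]
  [0, 0, 3]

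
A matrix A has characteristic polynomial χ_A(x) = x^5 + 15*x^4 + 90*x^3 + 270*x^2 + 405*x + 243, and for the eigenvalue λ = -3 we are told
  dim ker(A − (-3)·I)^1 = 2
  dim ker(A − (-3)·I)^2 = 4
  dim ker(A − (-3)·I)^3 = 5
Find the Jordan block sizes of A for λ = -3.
Block sizes for λ = -3: [3, 2]

From the dimensions of kernels of powers, the number of Jordan blocks of size at least j is d_j − d_{j−1} where d_j = dim ker(N^j) (with d_0 = 0). Computing the differences gives [2, 2, 1].
The number of blocks of size exactly k is (#blocks of size ≥ k) − (#blocks of size ≥ k + 1), so the partition is: 1 block(s) of size 2, 1 block(s) of size 3.
In nonincreasing order the block sizes are [3, 2].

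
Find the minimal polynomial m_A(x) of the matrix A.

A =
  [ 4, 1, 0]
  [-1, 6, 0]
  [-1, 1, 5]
x^2 - 10*x + 25

The characteristic polynomial is χ_A(x) = (x - 5)^3, so the eigenvalues are known. The minimal polynomial is
  m_A(x) = Π_λ (x − λ)^{k_λ}
where k_λ is the size of the *largest* Jordan block for λ (equivalently, the smallest k with (A − λI)^k v = 0 for every generalised eigenvector v of λ).

  λ = 5: largest Jordan block has size 2, contributing (x − 5)^2

So m_A(x) = (x - 5)^2 = x^2 - 10*x + 25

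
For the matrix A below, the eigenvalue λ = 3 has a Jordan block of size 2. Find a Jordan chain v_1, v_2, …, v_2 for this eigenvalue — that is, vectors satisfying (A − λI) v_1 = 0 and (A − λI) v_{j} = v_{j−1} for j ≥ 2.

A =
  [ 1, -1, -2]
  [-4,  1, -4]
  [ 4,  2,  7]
A Jordan chain for λ = 3 of length 2:
v_1 = (-2, -4, 4)ᵀ
v_2 = (1, 0, 0)ᵀ

Let N = A − (3)·I. We want v_2 with N^2 v_2 = 0 but N^1 v_2 ≠ 0; then v_{j-1} := N · v_j for j = 2, …, 2.

Pick v_2 = (1, 0, 0)ᵀ.
Then v_1 = N · v_2 = (-2, -4, 4)ᵀ.

Sanity check: (A − (3)·I) v_1 = (0, 0, 0)ᵀ = 0. ✓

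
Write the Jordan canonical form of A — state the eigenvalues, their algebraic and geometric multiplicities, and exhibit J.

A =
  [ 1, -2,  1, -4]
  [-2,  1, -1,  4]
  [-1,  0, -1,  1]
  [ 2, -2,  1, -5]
J_3(-1) ⊕ J_1(-1)

The characteristic polynomial is
  det(x·I − A) = x^4 + 4*x^3 + 6*x^2 + 4*x + 1 = (x + 1)^4

Eigenvalues and multiplicities (the geometric multiplicity of λ is n − rank(A − λI), which equals the number of Jordan blocks for λ):
  λ = -1: algebraic multiplicity = 4, geometric multiplicity = 2

Determining the block sizes for each eigenvalue:
  λ = -1: with am = 4 and gm = 2, the partition is not yet determined (e.g. several partitions of 4 into 2 parts exist). Let N = A − (-1)·I. Computing rank(N^1) = 2, rank(N^2) = 1, rank(N^3) = 0; the number of blocks of size ≥ j is rank(N^{j−1}) − rank(N^j), giving [2, 1, 1]. So we have 1 block(s) of size 3, 1 block(s) of size 1 → block sizes [3, 1]

Assembling the blocks gives a Jordan form
J =
  [-1,  1,  0,  0]
  [ 0, -1,  1,  0]
  [ 0,  0, -1,  0]
  [ 0,  0,  0, -1]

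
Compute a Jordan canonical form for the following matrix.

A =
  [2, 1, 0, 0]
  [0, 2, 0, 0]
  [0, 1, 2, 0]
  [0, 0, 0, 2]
J_2(2) ⊕ J_1(2) ⊕ J_1(2)

The characteristic polynomial is
  det(x·I − A) = x^4 - 8*x^3 + 24*x^2 - 32*x + 16 = (x - 2)^4

Eigenvalues and multiplicities (the geometric multiplicity of λ is n − rank(A − λI), which equals the number of Jordan blocks for λ):
  λ = 2: algebraic multiplicity = 4, geometric multiplicity = 3

Determining the block sizes for each eigenvalue:
  λ = 2: 3 blocks summing to 4 forces exactly one block of size 2 and the rest size 1 → block sizes [2, 1, 1]

Assembling the blocks gives a Jordan form
J =
  [2, 1, 0, 0]
  [0, 2, 0, 0]
  [0, 0, 2, 0]
  [0, 0, 0, 2]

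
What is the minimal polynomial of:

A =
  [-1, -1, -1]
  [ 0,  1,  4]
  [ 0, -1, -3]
x^3 + 3*x^2 + 3*x + 1

The characteristic polynomial is χ_A(x) = (x + 1)^3, so the eigenvalues are known. The minimal polynomial is
  m_A(x) = Π_λ (x − λ)^{k_λ}
where k_λ is the size of the *largest* Jordan block for λ (equivalently, the smallest k with (A − λI)^k v = 0 for every generalised eigenvector v of λ).

  λ = -1: largest Jordan block has size 3, contributing (x + 1)^3

So m_A(x) = (x + 1)^3 = x^3 + 3*x^2 + 3*x + 1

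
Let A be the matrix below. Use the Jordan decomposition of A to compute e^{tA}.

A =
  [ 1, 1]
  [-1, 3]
e^{tA} =
  [-t*exp(2*t) + exp(2*t), t*exp(2*t)]
  [-t*exp(2*t), t*exp(2*t) + exp(2*t)]

Strategy: write A = P · J · P⁻¹ where J is a Jordan canonical form, so e^{tA} = P · e^{tJ} · P⁻¹, and e^{tJ} can be computed block-by-block.

A has Jordan form
J =
  [2, 1]
  [0, 2]
(up to reordering of blocks).

Per-block formulas:
  For a 2×2 Jordan block J_2(2): exp(t · J_2(2)) = e^(2t)·(I + t·N), where N is the 2×2 nilpotent shift.

After assembling e^{tJ} and conjugating by P, we get:

e^{tA} =
  [-t*exp(2*t) + exp(2*t), t*exp(2*t)]
  [-t*exp(2*t), t*exp(2*t) + exp(2*t)]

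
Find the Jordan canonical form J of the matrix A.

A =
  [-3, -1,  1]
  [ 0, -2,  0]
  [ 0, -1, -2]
J_1(-3) ⊕ J_2(-2)

The characteristic polynomial is
  det(x·I − A) = x^3 + 7*x^2 + 16*x + 12 = (x + 2)^2*(x + 3)

Eigenvalues and multiplicities (the geometric multiplicity of λ is n − rank(A − λI), which equals the number of Jordan blocks for λ):
  λ = -3: algebraic multiplicity = 1, geometric multiplicity = 1
  λ = -2: algebraic multiplicity = 2, geometric multiplicity = 1

Determining the block sizes for each eigenvalue:
  λ = -3: one block (gm = 1), so the single block has size am = 1 → block sizes [1]
  λ = -2: one block (gm = 1), so the single block has size am = 2 → block sizes [2]

Assembling the blocks gives a Jordan form
J =
  [-3,  0,  0]
  [ 0, -2,  1]
  [ 0,  0, -2]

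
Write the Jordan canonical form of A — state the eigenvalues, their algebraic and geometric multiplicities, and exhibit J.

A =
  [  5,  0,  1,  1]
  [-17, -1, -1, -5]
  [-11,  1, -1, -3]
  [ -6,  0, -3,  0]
J_3(0) ⊕ J_1(3)

The characteristic polynomial is
  det(x·I − A) = x^4 - 3*x^3 = x^3*(x - 3)

Eigenvalues and multiplicities (the geometric multiplicity of λ is n − rank(A − λI), which equals the number of Jordan blocks for λ):
  λ = 0: algebraic multiplicity = 3, geometric multiplicity = 1
  λ = 3: algebraic multiplicity = 1, geometric multiplicity = 1

Determining the block sizes for each eigenvalue:
  λ = 0: one block (gm = 1), so the single block has size am = 3 → block sizes [3]
  λ = 3: one block (gm = 1), so the single block has size am = 1 → block sizes [1]

Assembling the blocks gives a Jordan form
J =
  [0, 1, 0, 0]
  [0, 0, 1, 0]
  [0, 0, 0, 0]
  [0, 0, 0, 3]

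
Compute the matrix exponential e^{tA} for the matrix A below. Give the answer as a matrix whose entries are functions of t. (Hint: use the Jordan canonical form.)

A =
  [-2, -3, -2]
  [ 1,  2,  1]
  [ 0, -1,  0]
e^{tA} =
  [t^2/2 - 2*t + 1, t^2 - 3*t, t^2/2 - 2*t]
  [t, 2*t + 1, t]
  [-t^2/2, -t^2 - t, 1 - t^2/2]

Strategy: write A = P · J · P⁻¹ where J is a Jordan canonical form, so e^{tA} = P · e^{tJ} · P⁻¹, and e^{tJ} can be computed block-by-block.

A has Jordan form
J =
  [0, 1, 0]
  [0, 0, 1]
  [0, 0, 0]
(up to reordering of blocks).

Per-block formulas:
  For a 3×3 Jordan block J_3(0): exp(t · J_3(0)) = e^(0t)·(I + t·N + (t^2/2)·N^2), where N is the 3×3 nilpotent shift.

After assembling e^{tJ} and conjugating by P, we get:

e^{tA} =
  [t^2/2 - 2*t + 1, t^2 - 3*t, t^2/2 - 2*t]
  [t, 2*t + 1, t]
  [-t^2/2, -t^2 - t, 1 - t^2/2]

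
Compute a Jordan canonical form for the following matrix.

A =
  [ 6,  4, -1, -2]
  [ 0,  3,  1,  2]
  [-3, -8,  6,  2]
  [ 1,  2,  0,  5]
J_3(5) ⊕ J_1(5)

The characteristic polynomial is
  det(x·I − A) = x^4 - 20*x^3 + 150*x^2 - 500*x + 625 = (x - 5)^4

Eigenvalues and multiplicities (the geometric multiplicity of λ is n − rank(A − λI), which equals the number of Jordan blocks for λ):
  λ = 5: algebraic multiplicity = 4, geometric multiplicity = 2

Determining the block sizes for each eigenvalue:
  λ = 5: with am = 4 and gm = 2, the partition is not yet determined (e.g. several partitions of 4 into 2 parts exist). Let N = A − (5)·I. Computing rank(N^1) = 2, rank(N^2) = 1, rank(N^3) = 0; the number of blocks of size ≥ j is rank(N^{j−1}) − rank(N^j), giving [2, 1, 1]. So we have 1 block(s) of size 3, 1 block(s) of size 1 → block sizes [3, 1]

Assembling the blocks gives a Jordan form
J =
  [5, 1, 0, 0]
  [0, 5, 1, 0]
  [0, 0, 5, 0]
  [0, 0, 0, 5]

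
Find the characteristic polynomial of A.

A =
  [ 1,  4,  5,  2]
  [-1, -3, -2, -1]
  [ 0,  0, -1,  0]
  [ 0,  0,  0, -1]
x^4 + 4*x^3 + 6*x^2 + 4*x + 1

Expanding det(x·I − A) (e.g. by cofactor expansion or by noting that A is similar to its Jordan form J, which has the same characteristic polynomial as A) gives
  χ_A(x) = x^4 + 4*x^3 + 6*x^2 + 4*x + 1
which factors as (x + 1)^4. The eigenvalues (with algebraic multiplicities) are λ = -1 with multiplicity 4.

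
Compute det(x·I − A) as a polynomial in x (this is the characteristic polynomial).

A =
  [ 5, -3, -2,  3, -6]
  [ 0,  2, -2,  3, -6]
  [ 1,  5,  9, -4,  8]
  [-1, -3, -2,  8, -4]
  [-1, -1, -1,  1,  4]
x^5 - 28*x^4 + 313*x^3 - 1746*x^2 + 4860*x - 5400

Expanding det(x·I − A) (e.g. by cofactor expansion or by noting that A is similar to its Jordan form J, which has the same characteristic polynomial as A) gives
  χ_A(x) = x^5 - 28*x^4 + 313*x^3 - 1746*x^2 + 4860*x - 5400
which factors as (x - 6)^3*(x - 5)^2. The eigenvalues (with algebraic multiplicities) are λ = 5 with multiplicity 2, λ = 6 with multiplicity 3.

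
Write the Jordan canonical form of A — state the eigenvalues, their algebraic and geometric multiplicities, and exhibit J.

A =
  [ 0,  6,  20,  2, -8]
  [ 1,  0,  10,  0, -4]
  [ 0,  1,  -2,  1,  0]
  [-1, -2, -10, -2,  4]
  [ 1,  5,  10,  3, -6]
J_2(-2) ⊕ J_2(-2) ⊕ J_1(-2)

The characteristic polynomial is
  det(x·I − A) = x^5 + 10*x^4 + 40*x^3 + 80*x^2 + 80*x + 32 = (x + 2)^5

Eigenvalues and multiplicities (the geometric multiplicity of λ is n − rank(A − λI), which equals the number of Jordan blocks for λ):
  λ = -2: algebraic multiplicity = 5, geometric multiplicity = 3

Determining the block sizes for each eigenvalue:
  λ = -2: with am = 5 and gm = 3, the partition is not yet determined (e.g. several partitions of 5 into 3 parts exist). Let N = A − (-2)·I. Computing rank(N^1) = 2, rank(N^2) = 0; the number of blocks of size ≥ j is rank(N^{j−1}) − rank(N^j), giving [3, 2]. So we have 2 block(s) of size 2, 1 block(s) of size 1 → block sizes [2, 2, 1]

Assembling the blocks gives a Jordan form
J =
  [-2,  1,  0,  0,  0]
  [ 0, -2,  0,  0,  0]
  [ 0,  0, -2,  1,  0]
  [ 0,  0,  0, -2,  0]
  [ 0,  0,  0,  0, -2]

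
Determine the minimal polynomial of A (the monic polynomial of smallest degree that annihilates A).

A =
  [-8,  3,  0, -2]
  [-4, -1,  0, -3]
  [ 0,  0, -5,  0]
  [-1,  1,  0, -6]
x^3 + 15*x^2 + 75*x + 125

The characteristic polynomial is χ_A(x) = (x + 5)^4, so the eigenvalues are known. The minimal polynomial is
  m_A(x) = Π_λ (x − λ)^{k_λ}
where k_λ is the size of the *largest* Jordan block for λ (equivalently, the smallest k with (A − λI)^k v = 0 for every generalised eigenvector v of λ).

  λ = -5: largest Jordan block has size 3, contributing (x + 5)^3

So m_A(x) = (x + 5)^3 = x^3 + 15*x^2 + 75*x + 125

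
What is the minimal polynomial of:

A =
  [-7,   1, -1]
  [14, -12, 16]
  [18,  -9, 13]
x^3 + 6*x^2 - 15*x - 100

The characteristic polynomial is χ_A(x) = (x - 4)*(x + 5)^2, so the eigenvalues are known. The minimal polynomial is
  m_A(x) = Π_λ (x − λ)^{k_λ}
where k_λ is the size of the *largest* Jordan block for λ (equivalently, the smallest k with (A − λI)^k v = 0 for every generalised eigenvector v of λ).

  λ = -5: largest Jordan block has size 2, contributing (x + 5)^2
  λ = 4: largest Jordan block has size 1, contributing (x − 4)

So m_A(x) = (x - 4)*(x + 5)^2 = x^3 + 6*x^2 - 15*x - 100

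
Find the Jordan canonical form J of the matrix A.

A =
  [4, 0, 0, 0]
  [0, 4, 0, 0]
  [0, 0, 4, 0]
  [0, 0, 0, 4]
J_1(4) ⊕ J_1(4) ⊕ J_1(4) ⊕ J_1(4)

The characteristic polynomial is
  det(x·I − A) = x^4 - 16*x^3 + 96*x^2 - 256*x + 256 = (x - 4)^4

Eigenvalues and multiplicities (the geometric multiplicity of λ is n − rank(A − λI), which equals the number of Jordan blocks for λ):
  λ = 4: algebraic multiplicity = 4, geometric multiplicity = 4

Determining the block sizes for each eigenvalue:
  λ = 4: gm = am = 4, so every block has size 1 → block sizes [1, 1, 1, 1]

Assembling the blocks gives a Jordan form
J =
  [4, 0, 0, 0]
  [0, 4, 0, 0]
  [0, 0, 4, 0]
  [0, 0, 0, 4]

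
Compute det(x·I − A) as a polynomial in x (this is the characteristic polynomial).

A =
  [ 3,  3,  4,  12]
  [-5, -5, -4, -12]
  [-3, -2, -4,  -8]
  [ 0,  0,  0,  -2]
x^4 + 8*x^3 + 24*x^2 + 32*x + 16

Expanding det(x·I − A) (e.g. by cofactor expansion or by noting that A is similar to its Jordan form J, which has the same characteristic polynomial as A) gives
  χ_A(x) = x^4 + 8*x^3 + 24*x^2 + 32*x + 16
which factors as (x + 2)^4. The eigenvalues (with algebraic multiplicities) are λ = -2 with multiplicity 4.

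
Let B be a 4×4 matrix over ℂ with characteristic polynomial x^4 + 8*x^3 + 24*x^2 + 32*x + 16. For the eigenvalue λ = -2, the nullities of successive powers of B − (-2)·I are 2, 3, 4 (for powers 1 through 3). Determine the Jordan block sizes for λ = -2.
Block sizes for λ = -2: [3, 1]

From the dimensions of kernels of powers, the number of Jordan blocks of size at least j is d_j − d_{j−1} where d_j = dim ker(N^j) (with d_0 = 0). Computing the differences gives [2, 1, 1].
The number of blocks of size exactly k is (#blocks of size ≥ k) − (#blocks of size ≥ k + 1), so the partition is: 1 block(s) of size 1, 1 block(s) of size 3.
In nonincreasing order the block sizes are [3, 1].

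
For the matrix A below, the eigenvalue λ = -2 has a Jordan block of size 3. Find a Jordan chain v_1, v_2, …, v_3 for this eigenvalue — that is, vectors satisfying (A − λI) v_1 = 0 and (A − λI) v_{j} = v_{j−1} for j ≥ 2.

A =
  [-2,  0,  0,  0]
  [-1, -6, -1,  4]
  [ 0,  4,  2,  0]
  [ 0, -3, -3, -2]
A Jordan chain for λ = -2 of length 3:
v_1 = (0, 4, -4, 3)ᵀ
v_2 = (0, -1, 0, 0)ᵀ
v_3 = (1, 0, 0, 0)ᵀ

Let N = A − (-2)·I. We want v_3 with N^3 v_3 = 0 but N^2 v_3 ≠ 0; then v_{j-1} := N · v_j for j = 3, …, 2.

Pick v_3 = (1, 0, 0, 0)ᵀ.
Then v_2 = N · v_3 = (0, -1, 0, 0)ᵀ.
Then v_1 = N · v_2 = (0, 4, -4, 3)ᵀ.

Sanity check: (A − (-2)·I) v_1 = (0, 0, 0, 0)ᵀ = 0. ✓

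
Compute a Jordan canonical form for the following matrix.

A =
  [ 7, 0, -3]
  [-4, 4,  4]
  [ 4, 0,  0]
J_1(3) ⊕ J_1(4) ⊕ J_1(4)

The characteristic polynomial is
  det(x·I − A) = x^3 - 11*x^2 + 40*x - 48 = (x - 4)^2*(x - 3)

Eigenvalues and multiplicities (the geometric multiplicity of λ is n − rank(A − λI), which equals the number of Jordan blocks for λ):
  λ = 3: algebraic multiplicity = 1, geometric multiplicity = 1
  λ = 4: algebraic multiplicity = 2, geometric multiplicity = 2

Determining the block sizes for each eigenvalue:
  λ = 3: one block (gm = 1), so the single block has size am = 1 → block sizes [1]
  λ = 4: gm = am = 2, so every block has size 1 → block sizes [1, 1]

Assembling the blocks gives a Jordan form
J =
  [3, 0, 0]
  [0, 4, 0]
  [0, 0, 4]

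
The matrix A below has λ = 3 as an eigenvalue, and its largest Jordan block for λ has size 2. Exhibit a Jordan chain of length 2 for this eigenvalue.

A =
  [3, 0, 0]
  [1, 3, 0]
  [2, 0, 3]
A Jordan chain for λ = 3 of length 2:
v_1 = (0, 1, 2)ᵀ
v_2 = (1, 0, 0)ᵀ

Let N = A − (3)·I. We want v_2 with N^2 v_2 = 0 but N^1 v_2 ≠ 0; then v_{j-1} := N · v_j for j = 2, …, 2.

Pick v_2 = (1, 0, 0)ᵀ.
Then v_1 = N · v_2 = (0, 1, 2)ᵀ.

Sanity check: (A − (3)·I) v_1 = (0, 0, 0)ᵀ = 0. ✓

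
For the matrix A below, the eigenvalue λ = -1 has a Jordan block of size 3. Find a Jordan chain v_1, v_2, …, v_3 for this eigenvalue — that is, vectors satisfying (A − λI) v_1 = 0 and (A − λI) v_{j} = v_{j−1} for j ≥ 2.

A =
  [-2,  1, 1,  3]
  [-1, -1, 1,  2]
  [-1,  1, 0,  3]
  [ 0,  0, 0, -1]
A Jordan chain for λ = -1 of length 3:
v_1 = (-1, 0, -1, 0)ᵀ
v_2 = (-1, -1, -1, 0)ᵀ
v_3 = (1, 0, 0, 0)ᵀ

Let N = A − (-1)·I. We want v_3 with N^3 v_3 = 0 but N^2 v_3 ≠ 0; then v_{j-1} := N · v_j for j = 3, …, 2.

Pick v_3 = (1, 0, 0, 0)ᵀ.
Then v_2 = N · v_3 = (-1, -1, -1, 0)ᵀ.
Then v_1 = N · v_2 = (-1, 0, -1, 0)ᵀ.

Sanity check: (A − (-1)·I) v_1 = (0, 0, 0, 0)ᵀ = 0. ✓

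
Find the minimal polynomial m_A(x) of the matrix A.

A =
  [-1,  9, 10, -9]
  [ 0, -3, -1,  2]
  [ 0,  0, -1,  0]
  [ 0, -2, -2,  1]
x^3 + 3*x^2 + 3*x + 1

The characteristic polynomial is χ_A(x) = (x + 1)^4, so the eigenvalues are known. The minimal polynomial is
  m_A(x) = Π_λ (x − λ)^{k_λ}
where k_λ is the size of the *largest* Jordan block for λ (equivalently, the smallest k with (A − λI)^k v = 0 for every generalised eigenvector v of λ).

  λ = -1: largest Jordan block has size 3, contributing (x + 1)^3

So m_A(x) = (x + 1)^3 = x^3 + 3*x^2 + 3*x + 1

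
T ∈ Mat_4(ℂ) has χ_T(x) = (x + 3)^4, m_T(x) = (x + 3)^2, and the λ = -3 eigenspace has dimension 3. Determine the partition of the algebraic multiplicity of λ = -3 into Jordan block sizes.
Block sizes for λ = -3: [2, 1, 1]

Step 1 — from the characteristic polynomial, algebraic multiplicity of λ = -3 is 4. From dim ker(T − (-3)·I) = 3, there are exactly 3 Jordan blocks for λ = -3.
Step 2 — from the minimal polynomial, the factor (x + 3)^2 tells us the largest block for λ = -3 has size 2.
Step 3 — with total size 4, 3 blocks, and largest block 2, the block sizes (in nonincreasing order) are [2, 1, 1].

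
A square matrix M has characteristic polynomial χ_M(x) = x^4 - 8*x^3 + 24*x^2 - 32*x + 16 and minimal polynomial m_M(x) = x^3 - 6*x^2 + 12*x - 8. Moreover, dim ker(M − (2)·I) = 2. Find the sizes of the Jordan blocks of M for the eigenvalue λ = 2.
Block sizes for λ = 2: [3, 1]

Step 1 — from the characteristic polynomial, algebraic multiplicity of λ = 2 is 4. From dim ker(M − (2)·I) = 2, there are exactly 2 Jordan blocks for λ = 2.
Step 2 — from the minimal polynomial, the factor (x − 2)^3 tells us the largest block for λ = 2 has size 3.
Step 3 — with total size 4, 2 blocks, and largest block 3, the block sizes (in nonincreasing order) are [3, 1].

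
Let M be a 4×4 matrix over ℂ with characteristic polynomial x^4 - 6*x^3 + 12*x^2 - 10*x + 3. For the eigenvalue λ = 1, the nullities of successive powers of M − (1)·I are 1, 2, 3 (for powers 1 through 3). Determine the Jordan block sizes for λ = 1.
Block sizes for λ = 1: [3]

From the dimensions of kernels of powers, the number of Jordan blocks of size at least j is d_j − d_{j−1} where d_j = dim ker(N^j) (with d_0 = 0). Computing the differences gives [1, 1, 1].
The number of blocks of size exactly k is (#blocks of size ≥ k) − (#blocks of size ≥ k + 1), so the partition is: 1 block(s) of size 3.
In nonincreasing order the block sizes are [3].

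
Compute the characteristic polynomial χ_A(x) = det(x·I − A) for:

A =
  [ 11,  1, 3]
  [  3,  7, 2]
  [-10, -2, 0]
x^3 - 18*x^2 + 108*x - 216

Expanding det(x·I − A) (e.g. by cofactor expansion or by noting that A is similar to its Jordan form J, which has the same characteristic polynomial as A) gives
  χ_A(x) = x^3 - 18*x^2 + 108*x - 216
which factors as (x - 6)^3. The eigenvalues (with algebraic multiplicities) are λ = 6 with multiplicity 3.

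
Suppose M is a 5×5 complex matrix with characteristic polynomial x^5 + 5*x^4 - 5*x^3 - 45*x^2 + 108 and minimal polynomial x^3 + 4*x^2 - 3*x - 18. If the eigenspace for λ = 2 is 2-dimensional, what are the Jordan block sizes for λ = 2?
Block sizes for λ = 2: [1, 1]

Step 1 — from the characteristic polynomial, algebraic multiplicity of λ = 2 is 2. From dim ker(M − (2)·I) = 2, there are exactly 2 Jordan blocks for λ = 2.
Step 2 — from the minimal polynomial, the factor (x − 2) tells us the largest block for λ = 2 has size 1.
Step 3 — with total size 2, 2 blocks, and largest block 1, the block sizes (in nonincreasing order) are [1, 1].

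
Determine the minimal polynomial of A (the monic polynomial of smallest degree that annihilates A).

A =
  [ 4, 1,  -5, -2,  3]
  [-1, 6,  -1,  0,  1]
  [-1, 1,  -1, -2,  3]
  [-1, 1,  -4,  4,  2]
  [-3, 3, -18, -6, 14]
x^3 - 16*x^2 + 85*x - 150

The characteristic polynomial is χ_A(x) = (x - 6)^2*(x - 5)^3, so the eigenvalues are known. The minimal polynomial is
  m_A(x) = Π_λ (x − λ)^{k_λ}
where k_λ is the size of the *largest* Jordan block for λ (equivalently, the smallest k with (A − λI)^k v = 0 for every generalised eigenvector v of λ).

  λ = 5: largest Jordan block has size 2, contributing (x − 5)^2
  λ = 6: largest Jordan block has size 1, contributing (x − 6)

So m_A(x) = (x - 6)*(x - 5)^2 = x^3 - 16*x^2 + 85*x - 150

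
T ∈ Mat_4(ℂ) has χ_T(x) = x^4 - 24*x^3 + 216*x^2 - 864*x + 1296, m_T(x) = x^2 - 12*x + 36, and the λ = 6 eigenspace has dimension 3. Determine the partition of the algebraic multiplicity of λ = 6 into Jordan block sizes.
Block sizes for λ = 6: [2, 1, 1]

Step 1 — from the characteristic polynomial, algebraic multiplicity of λ = 6 is 4. From dim ker(T − (6)·I) = 3, there are exactly 3 Jordan blocks for λ = 6.
Step 2 — from the minimal polynomial, the factor (x − 6)^2 tells us the largest block for λ = 6 has size 2.
Step 3 — with total size 4, 3 blocks, and largest block 2, the block sizes (in nonincreasing order) are [2, 1, 1].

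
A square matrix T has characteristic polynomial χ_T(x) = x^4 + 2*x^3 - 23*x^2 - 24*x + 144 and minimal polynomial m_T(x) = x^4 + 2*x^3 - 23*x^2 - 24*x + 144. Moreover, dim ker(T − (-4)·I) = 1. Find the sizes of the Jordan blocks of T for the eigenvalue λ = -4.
Block sizes for λ = -4: [2]

Step 1 — from the characteristic polynomial, algebraic multiplicity of λ = -4 is 2. From dim ker(T − (-4)·I) = 1, there are exactly 1 Jordan blocks for λ = -4.
Step 2 — from the minimal polynomial, the factor (x + 4)^2 tells us the largest block for λ = -4 has size 2.
Step 3 — with total size 2, 1 blocks, and largest block 2, the block sizes (in nonincreasing order) are [2].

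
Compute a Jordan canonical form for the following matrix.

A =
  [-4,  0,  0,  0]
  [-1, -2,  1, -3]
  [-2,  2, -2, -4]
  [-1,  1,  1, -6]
J_1(-4) ⊕ J_1(-4) ⊕ J_2(-3)

The characteristic polynomial is
  det(x·I − A) = x^4 + 14*x^3 + 73*x^2 + 168*x + 144 = (x + 3)^2*(x + 4)^2

Eigenvalues and multiplicities (the geometric multiplicity of λ is n − rank(A − λI), which equals the number of Jordan blocks for λ):
  λ = -4: algebraic multiplicity = 2, geometric multiplicity = 2
  λ = -3: algebraic multiplicity = 2, geometric multiplicity = 1

Determining the block sizes for each eigenvalue:
  λ = -4: gm = am = 2, so every block has size 1 → block sizes [1, 1]
  λ = -3: one block (gm = 1), so the single block has size am = 2 → block sizes [2]

Assembling the blocks gives a Jordan form
J =
  [-4,  0,  0,  0]
  [ 0, -4,  0,  0]
  [ 0,  0, -3,  1]
  [ 0,  0,  0, -3]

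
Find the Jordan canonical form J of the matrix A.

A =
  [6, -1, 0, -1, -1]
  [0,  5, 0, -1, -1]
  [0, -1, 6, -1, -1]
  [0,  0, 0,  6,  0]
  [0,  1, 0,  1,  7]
J_2(6) ⊕ J_1(6) ⊕ J_1(6) ⊕ J_1(6)

The characteristic polynomial is
  det(x·I − A) = x^5 - 30*x^4 + 360*x^3 - 2160*x^2 + 6480*x - 7776 = (x - 6)^5

Eigenvalues and multiplicities (the geometric multiplicity of λ is n − rank(A − λI), which equals the number of Jordan blocks for λ):
  λ = 6: algebraic multiplicity = 5, geometric multiplicity = 4

Determining the block sizes for each eigenvalue:
  λ = 6: 4 blocks summing to 5 forces exactly one block of size 2 and the rest size 1 → block sizes [2, 1, 1, 1]

Assembling the blocks gives a Jordan form
J =
  [6, 1, 0, 0, 0]
  [0, 6, 0, 0, 0]
  [0, 0, 6, 0, 0]
  [0, 0, 0, 6, 0]
  [0, 0, 0, 0, 6]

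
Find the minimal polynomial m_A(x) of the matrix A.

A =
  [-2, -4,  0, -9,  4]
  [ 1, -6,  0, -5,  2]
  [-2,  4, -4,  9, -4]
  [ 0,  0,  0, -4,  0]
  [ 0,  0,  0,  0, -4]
x^3 + 12*x^2 + 48*x + 64

The characteristic polynomial is χ_A(x) = (x + 4)^5, so the eigenvalues are known. The minimal polynomial is
  m_A(x) = Π_λ (x − λ)^{k_λ}
where k_λ is the size of the *largest* Jordan block for λ (equivalently, the smallest k with (A − λI)^k v = 0 for every generalised eigenvector v of λ).

  λ = -4: largest Jordan block has size 3, contributing (x + 4)^3

So m_A(x) = (x + 4)^3 = x^3 + 12*x^2 + 48*x + 64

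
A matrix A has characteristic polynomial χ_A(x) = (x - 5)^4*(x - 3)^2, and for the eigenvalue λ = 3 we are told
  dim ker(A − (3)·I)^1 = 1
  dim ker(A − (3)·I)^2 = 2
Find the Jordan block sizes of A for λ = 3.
Block sizes for λ = 3: [2]

From the dimensions of kernels of powers, the number of Jordan blocks of size at least j is d_j − d_{j−1} where d_j = dim ker(N^j) (with d_0 = 0). Computing the differences gives [1, 1].
The number of blocks of size exactly k is (#blocks of size ≥ k) − (#blocks of size ≥ k + 1), so the partition is: 1 block(s) of size 2.
In nonincreasing order the block sizes are [2].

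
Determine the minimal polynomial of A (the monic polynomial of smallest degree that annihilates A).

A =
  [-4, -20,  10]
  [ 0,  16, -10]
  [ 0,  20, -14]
x^2 - 2*x - 24

The characteristic polynomial is χ_A(x) = (x - 6)*(x + 4)^2, so the eigenvalues are known. The minimal polynomial is
  m_A(x) = Π_λ (x − λ)^{k_λ}
where k_λ is the size of the *largest* Jordan block for λ (equivalently, the smallest k with (A − λI)^k v = 0 for every generalised eigenvector v of λ).

  λ = -4: largest Jordan block has size 1, contributing (x + 4)
  λ = 6: largest Jordan block has size 1, contributing (x − 6)

So m_A(x) = (x - 6)*(x + 4) = x^2 - 2*x - 24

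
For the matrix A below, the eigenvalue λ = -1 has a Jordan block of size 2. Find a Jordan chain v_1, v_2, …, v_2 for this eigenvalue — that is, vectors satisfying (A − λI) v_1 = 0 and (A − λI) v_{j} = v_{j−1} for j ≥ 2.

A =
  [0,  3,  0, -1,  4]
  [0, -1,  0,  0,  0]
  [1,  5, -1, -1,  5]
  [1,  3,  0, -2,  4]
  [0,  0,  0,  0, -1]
A Jordan chain for λ = -1 of length 2:
v_1 = (1, 0, 1, 1, 0)ᵀ
v_2 = (1, 0, 0, 0, 0)ᵀ

Let N = A − (-1)·I. We want v_2 with N^2 v_2 = 0 but N^1 v_2 ≠ 0; then v_{j-1} := N · v_j for j = 2, …, 2.

Pick v_2 = (1, 0, 0, 0, 0)ᵀ.
Then v_1 = N · v_2 = (1, 0, 1, 1, 0)ᵀ.

Sanity check: (A − (-1)·I) v_1 = (0, 0, 0, 0, 0)ᵀ = 0. ✓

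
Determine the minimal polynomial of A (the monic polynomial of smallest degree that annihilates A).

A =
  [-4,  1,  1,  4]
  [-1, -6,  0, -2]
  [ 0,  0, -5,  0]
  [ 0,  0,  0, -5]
x^3 + 15*x^2 + 75*x + 125

The characteristic polynomial is χ_A(x) = (x + 5)^4, so the eigenvalues are known. The minimal polynomial is
  m_A(x) = Π_λ (x − λ)^{k_λ}
where k_λ is the size of the *largest* Jordan block for λ (equivalently, the smallest k with (A − λI)^k v = 0 for every generalised eigenvector v of λ).

  λ = -5: largest Jordan block has size 3, contributing (x + 5)^3

So m_A(x) = (x + 5)^3 = x^3 + 15*x^2 + 75*x + 125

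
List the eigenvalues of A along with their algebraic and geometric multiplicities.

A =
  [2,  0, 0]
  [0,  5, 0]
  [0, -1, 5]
λ = 2: alg = 1, geom = 1; λ = 5: alg = 2, geom = 1

Step 1 — factor the characteristic polynomial to read off the algebraic multiplicities:
  χ_A(x) = (x - 5)^2*(x - 2)

Step 2 — compute geometric multiplicities via the rank-nullity identity g(λ) = n − rank(A − λI):
  rank(A − (2)·I) = 2, so dim ker(A − (2)·I) = n − 2 = 1
  rank(A − (5)·I) = 2, so dim ker(A − (5)·I) = n − 2 = 1

Summary:
  λ = 2: algebraic multiplicity = 1, geometric multiplicity = 1
  λ = 5: algebraic multiplicity = 2, geometric multiplicity = 1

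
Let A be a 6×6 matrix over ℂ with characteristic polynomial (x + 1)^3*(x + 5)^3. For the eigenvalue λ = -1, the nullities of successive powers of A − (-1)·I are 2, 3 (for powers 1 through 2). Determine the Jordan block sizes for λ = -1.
Block sizes for λ = -1: [2, 1]

From the dimensions of kernels of powers, the number of Jordan blocks of size at least j is d_j − d_{j−1} where d_j = dim ker(N^j) (with d_0 = 0). Computing the differences gives [2, 1].
The number of blocks of size exactly k is (#blocks of size ≥ k) − (#blocks of size ≥ k + 1), so the partition is: 1 block(s) of size 1, 1 block(s) of size 2.
In nonincreasing order the block sizes are [2, 1].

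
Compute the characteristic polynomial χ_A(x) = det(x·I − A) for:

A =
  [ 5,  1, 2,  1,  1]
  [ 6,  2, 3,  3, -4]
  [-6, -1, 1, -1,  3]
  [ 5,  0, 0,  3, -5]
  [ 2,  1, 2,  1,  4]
x^5 - 15*x^4 + 90*x^3 - 270*x^2 + 405*x - 243

Expanding det(x·I − A) (e.g. by cofactor expansion or by noting that A is similar to its Jordan form J, which has the same characteristic polynomial as A) gives
  χ_A(x) = x^5 - 15*x^4 + 90*x^3 - 270*x^2 + 405*x - 243
which factors as (x - 3)^5. The eigenvalues (with algebraic multiplicities) are λ = 3 with multiplicity 5.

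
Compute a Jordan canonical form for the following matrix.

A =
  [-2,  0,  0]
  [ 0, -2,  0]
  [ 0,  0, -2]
J_1(-2) ⊕ J_1(-2) ⊕ J_1(-2)

The characteristic polynomial is
  det(x·I − A) = x^3 + 6*x^2 + 12*x + 8 = (x + 2)^3

Eigenvalues and multiplicities (the geometric multiplicity of λ is n − rank(A − λI), which equals the number of Jordan blocks for λ):
  λ = -2: algebraic multiplicity = 3, geometric multiplicity = 3

Determining the block sizes for each eigenvalue:
  λ = -2: gm = am = 3, so every block has size 1 → block sizes [1, 1, 1]

Assembling the blocks gives a Jordan form
J =
  [-2,  0,  0]
  [ 0, -2,  0]
  [ 0,  0, -2]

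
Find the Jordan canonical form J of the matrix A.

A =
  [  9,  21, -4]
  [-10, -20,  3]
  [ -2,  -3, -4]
J_3(-5)

The characteristic polynomial is
  det(x·I − A) = x^3 + 15*x^2 + 75*x + 125 = (x + 5)^3

Eigenvalues and multiplicities (the geometric multiplicity of λ is n − rank(A − λI), which equals the number of Jordan blocks for λ):
  λ = -5: algebraic multiplicity = 3, geometric multiplicity = 1

Determining the block sizes for each eigenvalue:
  λ = -5: one block (gm = 1), so the single block has size am = 3 → block sizes [3]

Assembling the blocks gives a Jordan form
J =
  [-5,  1,  0]
  [ 0, -5,  1]
  [ 0,  0, -5]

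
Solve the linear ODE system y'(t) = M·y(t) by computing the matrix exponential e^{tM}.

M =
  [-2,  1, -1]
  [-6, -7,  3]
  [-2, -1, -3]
e^{tM} =
  [2*t*exp(-4*t) + exp(-4*t), t*exp(-4*t), -t*exp(-4*t)]
  [-6*t*exp(-4*t), -3*t*exp(-4*t) + exp(-4*t), 3*t*exp(-4*t)]
  [-2*t*exp(-4*t), -t*exp(-4*t), t*exp(-4*t) + exp(-4*t)]

Strategy: write M = P · J · P⁻¹ where J is a Jordan canonical form, so e^{tM} = P · e^{tJ} · P⁻¹, and e^{tJ} can be computed block-by-block.

M has Jordan form
J =
  [-4,  1,  0]
  [ 0, -4,  0]
  [ 0,  0, -4]
(up to reordering of blocks).

Per-block formulas:
  For a 2×2 Jordan block J_2(-4): exp(t · J_2(-4)) = e^(-4t)·(I + t·N), where N is the 2×2 nilpotent shift.
  For a 1×1 block at λ = -4: exp(t · [-4]) = [e^(-4t)].

After assembling e^{tJ} and conjugating by P, we get:

e^{tM} =
  [2*t*exp(-4*t) + exp(-4*t), t*exp(-4*t), -t*exp(-4*t)]
  [-6*t*exp(-4*t), -3*t*exp(-4*t) + exp(-4*t), 3*t*exp(-4*t)]
  [-2*t*exp(-4*t), -t*exp(-4*t), t*exp(-4*t) + exp(-4*t)]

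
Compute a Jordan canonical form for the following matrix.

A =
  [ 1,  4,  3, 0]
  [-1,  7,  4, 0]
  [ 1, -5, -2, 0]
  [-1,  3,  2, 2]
J_3(2) ⊕ J_1(2)

The characteristic polynomial is
  det(x·I − A) = x^4 - 8*x^3 + 24*x^2 - 32*x + 16 = (x - 2)^4

Eigenvalues and multiplicities (the geometric multiplicity of λ is n − rank(A − λI), which equals the number of Jordan blocks for λ):
  λ = 2: algebraic multiplicity = 4, geometric multiplicity = 2

Determining the block sizes for each eigenvalue:
  λ = 2: with am = 4 and gm = 2, the partition is not yet determined (e.g. several partitions of 4 into 2 parts exist). Let N = A − (2)·I. Computing rank(N^1) = 2, rank(N^2) = 1, rank(N^3) = 0; the number of blocks of size ≥ j is rank(N^{j−1}) − rank(N^j), giving [2, 1, 1]. So we have 1 block(s) of size 3, 1 block(s) of size 1 → block sizes [3, 1]

Assembling the blocks gives a Jordan form
J =
  [2, 1, 0, 0]
  [0, 2, 1, 0]
  [0, 0, 2, 0]
  [0, 0, 0, 2]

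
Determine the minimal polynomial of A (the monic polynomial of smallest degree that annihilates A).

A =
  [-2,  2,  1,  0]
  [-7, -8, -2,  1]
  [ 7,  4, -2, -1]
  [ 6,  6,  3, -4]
x^3 + 12*x^2 + 48*x + 64

The characteristic polynomial is χ_A(x) = (x + 4)^4, so the eigenvalues are known. The minimal polynomial is
  m_A(x) = Π_λ (x − λ)^{k_λ}
where k_λ is the size of the *largest* Jordan block for λ (equivalently, the smallest k with (A − λI)^k v = 0 for every generalised eigenvector v of λ).

  λ = -4: largest Jordan block has size 3, contributing (x + 4)^3

So m_A(x) = (x + 4)^3 = x^3 + 12*x^2 + 48*x + 64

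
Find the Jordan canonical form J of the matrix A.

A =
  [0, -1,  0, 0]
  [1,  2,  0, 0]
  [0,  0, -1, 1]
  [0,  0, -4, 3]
J_2(1) ⊕ J_2(1)

The characteristic polynomial is
  det(x·I − A) = x^4 - 4*x^3 + 6*x^2 - 4*x + 1 = (x - 1)^4

Eigenvalues and multiplicities (the geometric multiplicity of λ is n − rank(A − λI), which equals the number of Jordan blocks for λ):
  λ = 1: algebraic multiplicity = 4, geometric multiplicity = 2

Determining the block sizes for each eigenvalue:
  λ = 1: with am = 4 and gm = 2, the partition is not yet determined (e.g. several partitions of 4 into 2 parts exist). Let N = A − (1)·I. Computing rank(N^1) = 2, rank(N^2) = 0; the number of blocks of size ≥ j is rank(N^{j−1}) − rank(N^j), giving [2, 2]. So we have 2 block(s) of size 2 → block sizes [2, 2]

Assembling the blocks gives a Jordan form
J =
  [1, 1, 0, 0]
  [0, 1, 0, 0]
  [0, 0, 1, 1]
  [0, 0, 0, 1]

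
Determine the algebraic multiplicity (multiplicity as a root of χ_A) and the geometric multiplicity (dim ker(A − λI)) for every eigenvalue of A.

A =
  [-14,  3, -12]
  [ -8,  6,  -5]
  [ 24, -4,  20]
λ = 4: alg = 3, geom = 1

Step 1 — factor the characteristic polynomial to read off the algebraic multiplicities:
  χ_A(x) = (x - 4)^3

Step 2 — compute geometric multiplicities via the rank-nullity identity g(λ) = n − rank(A − λI):
  rank(A − (4)·I) = 2, so dim ker(A − (4)·I) = n − 2 = 1

Summary:
  λ = 4: algebraic multiplicity = 3, geometric multiplicity = 1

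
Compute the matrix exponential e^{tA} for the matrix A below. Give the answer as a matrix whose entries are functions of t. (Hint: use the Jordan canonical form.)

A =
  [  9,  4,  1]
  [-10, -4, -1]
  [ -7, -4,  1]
e^{tA} =
  [t^2*exp(2*t) + 7*t*exp(2*t) + exp(2*t), 4*t*exp(2*t), t^2*exp(2*t) + t*exp(2*t)]
  [-3*t^2*exp(2*t)/2 - 10*t*exp(2*t), -6*t*exp(2*t) + exp(2*t), -3*t^2*exp(2*t)/2 - t*exp(2*t)]
  [-t^2*exp(2*t) - 7*t*exp(2*t), -4*t*exp(2*t), -t^2*exp(2*t) - t*exp(2*t) + exp(2*t)]

Strategy: write A = P · J · P⁻¹ where J is a Jordan canonical form, so e^{tA} = P · e^{tJ} · P⁻¹, and e^{tJ} can be computed block-by-block.

A has Jordan form
J =
  [2, 1, 0]
  [0, 2, 1]
  [0, 0, 2]
(up to reordering of blocks).

Per-block formulas:
  For a 3×3 Jordan block J_3(2): exp(t · J_3(2)) = e^(2t)·(I + t·N + (t^2/2)·N^2), where N is the 3×3 nilpotent shift.

After assembling e^{tJ} and conjugating by P, we get:

e^{tA} =
  [t^2*exp(2*t) + 7*t*exp(2*t) + exp(2*t), 4*t*exp(2*t), t^2*exp(2*t) + t*exp(2*t)]
  [-3*t^2*exp(2*t)/2 - 10*t*exp(2*t), -6*t*exp(2*t) + exp(2*t), -3*t^2*exp(2*t)/2 - t*exp(2*t)]
  [-t^2*exp(2*t) - 7*t*exp(2*t), -4*t*exp(2*t), -t^2*exp(2*t) - t*exp(2*t) + exp(2*t)]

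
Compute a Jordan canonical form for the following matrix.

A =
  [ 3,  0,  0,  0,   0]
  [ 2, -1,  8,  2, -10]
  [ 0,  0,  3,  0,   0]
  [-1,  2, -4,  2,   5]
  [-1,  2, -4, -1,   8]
J_2(3) ⊕ J_1(3) ⊕ J_1(3) ⊕ J_1(3)

The characteristic polynomial is
  det(x·I − A) = x^5 - 15*x^4 + 90*x^3 - 270*x^2 + 405*x - 243 = (x - 3)^5

Eigenvalues and multiplicities (the geometric multiplicity of λ is n − rank(A − λI), which equals the number of Jordan blocks for λ):
  λ = 3: algebraic multiplicity = 5, geometric multiplicity = 4

Determining the block sizes for each eigenvalue:
  λ = 3: 4 blocks summing to 5 forces exactly one block of size 2 and the rest size 1 → block sizes [2, 1, 1, 1]

Assembling the blocks gives a Jordan form
J =
  [3, 1, 0, 0, 0]
  [0, 3, 0, 0, 0]
  [0, 0, 3, 0, 0]
  [0, 0, 0, 3, 0]
  [0, 0, 0, 0, 3]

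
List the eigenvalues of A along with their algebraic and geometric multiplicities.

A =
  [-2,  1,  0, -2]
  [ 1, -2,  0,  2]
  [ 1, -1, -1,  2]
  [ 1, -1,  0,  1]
λ = -1: alg = 4, geom = 3

Step 1 — factor the characteristic polynomial to read off the algebraic multiplicities:
  χ_A(x) = (x + 1)^4

Step 2 — compute geometric multiplicities via the rank-nullity identity g(λ) = n − rank(A − λI):
  rank(A − (-1)·I) = 1, so dim ker(A − (-1)·I) = n − 1 = 3

Summary:
  λ = -1: algebraic multiplicity = 4, geometric multiplicity = 3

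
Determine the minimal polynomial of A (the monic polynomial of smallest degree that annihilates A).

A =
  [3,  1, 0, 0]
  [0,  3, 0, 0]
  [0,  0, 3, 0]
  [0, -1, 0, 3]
x^2 - 6*x + 9

The characteristic polynomial is χ_A(x) = (x - 3)^4, so the eigenvalues are known. The minimal polynomial is
  m_A(x) = Π_λ (x − λ)^{k_λ}
where k_λ is the size of the *largest* Jordan block for λ (equivalently, the smallest k with (A − λI)^k v = 0 for every generalised eigenvector v of λ).

  λ = 3: largest Jordan block has size 2, contributing (x − 3)^2

So m_A(x) = (x - 3)^2 = x^2 - 6*x + 9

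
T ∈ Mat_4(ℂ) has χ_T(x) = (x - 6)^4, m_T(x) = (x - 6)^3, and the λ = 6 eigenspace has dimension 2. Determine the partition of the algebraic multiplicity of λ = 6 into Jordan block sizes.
Block sizes for λ = 6: [3, 1]

Step 1 — from the characteristic polynomial, algebraic multiplicity of λ = 6 is 4. From dim ker(T − (6)·I) = 2, there are exactly 2 Jordan blocks for λ = 6.
Step 2 — from the minimal polynomial, the factor (x − 6)^3 tells us the largest block for λ = 6 has size 3.
Step 3 — with total size 4, 2 blocks, and largest block 3, the block sizes (in nonincreasing order) are [3, 1].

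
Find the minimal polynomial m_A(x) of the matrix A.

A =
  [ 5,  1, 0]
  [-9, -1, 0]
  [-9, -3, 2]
x^2 - 4*x + 4

The characteristic polynomial is χ_A(x) = (x - 2)^3, so the eigenvalues are known. The minimal polynomial is
  m_A(x) = Π_λ (x − λ)^{k_λ}
where k_λ is the size of the *largest* Jordan block for λ (equivalently, the smallest k with (A − λI)^k v = 0 for every generalised eigenvector v of λ).

  λ = 2: largest Jordan block has size 2, contributing (x − 2)^2

So m_A(x) = (x - 2)^2 = x^2 - 4*x + 4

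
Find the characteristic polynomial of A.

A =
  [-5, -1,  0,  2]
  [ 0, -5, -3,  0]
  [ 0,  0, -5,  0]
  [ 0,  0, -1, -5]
x^4 + 20*x^3 + 150*x^2 + 500*x + 625

Expanding det(x·I − A) (e.g. by cofactor expansion or by noting that A is similar to its Jordan form J, which has the same characteristic polynomial as A) gives
  χ_A(x) = x^4 + 20*x^3 + 150*x^2 + 500*x + 625
which factors as (x + 5)^4. The eigenvalues (with algebraic multiplicities) are λ = -5 with multiplicity 4.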